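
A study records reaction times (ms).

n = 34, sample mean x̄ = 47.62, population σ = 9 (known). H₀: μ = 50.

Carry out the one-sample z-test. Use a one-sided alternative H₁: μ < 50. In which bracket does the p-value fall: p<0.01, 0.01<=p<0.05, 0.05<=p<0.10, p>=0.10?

SE = σ/√n = 9/√34 = 1.5435
z = (x̄−μ₀)/SE = (47.62−50)/1.5435 = -1.5420
p-value (one-sided, H₁ less) = 0.06154
→ bracket: 0.05<=p<0.10

p-value bracket: 0.05<=p<0.10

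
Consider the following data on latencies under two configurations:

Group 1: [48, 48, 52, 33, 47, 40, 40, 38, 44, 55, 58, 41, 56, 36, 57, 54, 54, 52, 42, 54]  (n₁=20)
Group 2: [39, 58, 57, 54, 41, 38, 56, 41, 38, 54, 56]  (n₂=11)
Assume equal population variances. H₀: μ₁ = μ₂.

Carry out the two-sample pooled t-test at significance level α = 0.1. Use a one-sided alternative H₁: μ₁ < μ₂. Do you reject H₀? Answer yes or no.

x̄₁=47.450, s₁=7.702, n₁=20
x̄₂=48.364, s₂=8.709, n₂=11
s_p² = [19·7.702² + 10·8.709²]/29 = 65.0171
SE = √(s_p²·(1/20+1/11)) = 3.0268
t = (47.450−48.364)/3.0268 = -0.3018
df = 29
p-value (one-sided, H₁ less) = 0.38246
At α=0.1: p ≥ α → fail to reject H₀

reject H₀: no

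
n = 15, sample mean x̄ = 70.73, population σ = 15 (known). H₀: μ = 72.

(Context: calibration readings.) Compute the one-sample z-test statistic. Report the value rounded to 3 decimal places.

test statistic = -0.328

SE = σ/√n = 15/√15 = 3.8730
z = (x̄−μ₀)/SE = (70.73−72)/3.8730 = -0.3279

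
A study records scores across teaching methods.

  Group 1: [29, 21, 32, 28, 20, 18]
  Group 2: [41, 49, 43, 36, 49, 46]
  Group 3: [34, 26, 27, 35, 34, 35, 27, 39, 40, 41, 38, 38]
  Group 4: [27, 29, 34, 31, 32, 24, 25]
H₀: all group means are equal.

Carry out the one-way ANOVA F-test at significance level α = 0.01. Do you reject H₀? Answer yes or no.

reject H₀: yes

Group means [24.67, 44.00, 34.50, 28.86], grand mean 33.161
SSB = Σnᵢ(x̄ᵢ−x̄)² = 1289.003; SSW = ΣΣ(x−x̄ᵢ)² = 677.190
MSB = 1289.003/3 = 429.6677; MSW = 677.190/27 = 25.0811
F = MSB/MSW = 17.1311
df = (3, 27)
p-value (upper-tail) = 0.00000
At α=0.01: p < α → reject H₀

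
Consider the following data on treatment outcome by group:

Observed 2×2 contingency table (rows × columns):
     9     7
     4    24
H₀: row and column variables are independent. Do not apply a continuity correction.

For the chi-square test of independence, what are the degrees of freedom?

degrees of freedom = 1

df = (r−1)(c−1) = (2−1)·(2−1) = 1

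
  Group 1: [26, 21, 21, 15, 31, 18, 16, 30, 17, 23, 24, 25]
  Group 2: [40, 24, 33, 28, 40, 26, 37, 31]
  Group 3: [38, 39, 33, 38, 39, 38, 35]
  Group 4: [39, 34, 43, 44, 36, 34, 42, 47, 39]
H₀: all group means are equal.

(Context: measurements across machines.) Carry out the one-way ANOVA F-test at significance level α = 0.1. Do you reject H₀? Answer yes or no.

Group means [22.25, 32.38, 37.14, 39.78], grand mean 31.778
SSB = Σnᵢ(x̄ᵢ−x̄)² = 1869.685; SSW = ΣΣ(x−x̄ᵢ)² = 770.538
MSB = 1869.685/3 = 623.2282; MSW = 770.538/32 = 24.0793
F = MSB/MSW = 25.8823
df = (3, 32)
p-value (upper-tail) = 0.00000
At α=0.1: p < α → reject H₀

reject H₀: yes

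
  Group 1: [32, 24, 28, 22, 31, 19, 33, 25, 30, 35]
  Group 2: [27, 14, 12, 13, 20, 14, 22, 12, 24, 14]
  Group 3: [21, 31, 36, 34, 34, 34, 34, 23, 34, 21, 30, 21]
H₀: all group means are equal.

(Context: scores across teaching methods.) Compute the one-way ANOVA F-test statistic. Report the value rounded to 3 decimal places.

Group means [27.90, 17.20, 29.42], grand mean 25.125
SSB = Σnᵢ(x̄ᵢ−x̄)² = 926.083; SSW = ΣΣ(x−x̄ᵢ)² = 925.417
MSB = 926.083/2 = 463.0417; MSW = 925.417/29 = 31.9109
F = MSB/MSW = 14.5104
df = (2, 29)

test statistic = 14.510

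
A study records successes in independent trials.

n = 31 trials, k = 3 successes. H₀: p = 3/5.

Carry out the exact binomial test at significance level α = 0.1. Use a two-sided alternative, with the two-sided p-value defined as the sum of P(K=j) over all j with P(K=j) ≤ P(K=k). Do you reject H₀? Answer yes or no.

reject H₀: yes

Exact binomial: n=31, k=3, p₀=3/5=0.6000
P(X=j) = C(n,j)·p₀^j·(1−p₀)^(n−j); p = Σ P(X=j) over j with P(X=j) ≤ P(X=3)
p-value (two-sided) = 0.00000
At α=0.1: p < α → reject H₀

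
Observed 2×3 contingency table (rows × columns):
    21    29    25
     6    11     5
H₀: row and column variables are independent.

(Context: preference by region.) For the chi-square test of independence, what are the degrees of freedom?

df = (r−1)(c−1) = (2−1)·(3−1) = 2

degrees of freedom = 2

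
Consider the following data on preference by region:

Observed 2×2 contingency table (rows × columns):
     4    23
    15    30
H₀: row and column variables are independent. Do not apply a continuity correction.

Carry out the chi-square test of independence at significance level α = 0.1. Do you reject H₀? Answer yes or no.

Row totals [27, 45], col totals [19, 53], n=72
χ² = (4−7.12)²/7.12 + (23−19.88)²/19.88 + (15−11.88)²/11.88 + (30−33.12)²/33.12 = 2.9791
df = 1
p-value (upper-tail) = 0.08434
At α=0.1: p < α → reject H₀

reject H₀: yes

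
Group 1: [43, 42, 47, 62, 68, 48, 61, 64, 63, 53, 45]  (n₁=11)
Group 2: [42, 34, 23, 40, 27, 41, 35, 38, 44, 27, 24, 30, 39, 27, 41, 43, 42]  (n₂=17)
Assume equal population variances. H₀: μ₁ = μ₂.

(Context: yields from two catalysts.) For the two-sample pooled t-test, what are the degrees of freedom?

degrees of freedom = 26

df = n₁ + n₂ − 2 = 11 + 17 − 2 = 26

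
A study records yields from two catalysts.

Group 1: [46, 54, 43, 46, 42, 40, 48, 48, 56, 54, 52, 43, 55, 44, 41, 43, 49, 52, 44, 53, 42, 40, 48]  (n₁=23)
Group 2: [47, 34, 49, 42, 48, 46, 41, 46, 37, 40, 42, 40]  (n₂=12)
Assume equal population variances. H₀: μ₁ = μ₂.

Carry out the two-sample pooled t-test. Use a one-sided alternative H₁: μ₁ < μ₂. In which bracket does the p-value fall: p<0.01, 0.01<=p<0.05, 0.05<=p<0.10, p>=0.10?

x̄₁=47.087, s₁=5.169, n₁=23
x̄₂=42.667, s₂=4.619, n₂=12
s_p² = [22·5.169² + 11·4.619²]/33 = 24.9240
SE = √(s_p²·(1/23+1/12)) = 1.7778
t = (47.087−42.667)/1.7778 = 2.4863
df = 33
p-value (one-sided, H₁ less) = 0.99093
→ bracket: p>=0.10

p-value bracket: p>=0.10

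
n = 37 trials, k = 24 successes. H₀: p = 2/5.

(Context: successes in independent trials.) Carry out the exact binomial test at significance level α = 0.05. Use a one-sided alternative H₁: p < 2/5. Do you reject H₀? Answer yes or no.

reject H₀: no

Exact binomial: n=37, k=24, p₀=2/5=0.4000
P(X≤24) from Σ C(n,i)·p₀^i·(1−p₀)^(n−i)
p-value (one-sided, H₁ less) = 0.99936
At α=0.05: p ≥ α → fail to reject H₀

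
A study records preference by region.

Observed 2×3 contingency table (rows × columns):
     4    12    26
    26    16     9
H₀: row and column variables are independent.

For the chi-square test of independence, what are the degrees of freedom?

df = (r−1)(c−1) = (2−1)·(3−1) = 2

degrees of freedom = 2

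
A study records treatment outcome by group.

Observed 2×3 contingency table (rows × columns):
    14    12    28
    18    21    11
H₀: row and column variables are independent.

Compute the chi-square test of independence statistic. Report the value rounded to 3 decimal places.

Row totals [54, 50], col totals [32, 33, 39], n=104
χ² = (14−16.62)²/16.62 + (12−17.13)²/17.13 + (28−20.25)²/20.25 + (18−15.38)²/15.38 + (21−15.87)²/15.87 + (11−18.75)²/18.75 = 10.2261
df = 2

test statistic = 10.226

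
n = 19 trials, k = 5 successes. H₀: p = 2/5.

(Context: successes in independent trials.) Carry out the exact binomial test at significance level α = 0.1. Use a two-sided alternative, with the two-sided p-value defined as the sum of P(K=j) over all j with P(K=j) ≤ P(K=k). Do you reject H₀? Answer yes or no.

Exact binomial: n=19, k=5, p₀=2/5=0.4000
P(X=j) = C(n,j)·p₀^j·(1−p₀)^(n−j); p = Σ P(X=j) over j with P(X=j) ≤ P(X=5)
p-value (two-sided) = 0.25140
At α=0.1: p ≥ α → fail to reject H₀

reject H₀: no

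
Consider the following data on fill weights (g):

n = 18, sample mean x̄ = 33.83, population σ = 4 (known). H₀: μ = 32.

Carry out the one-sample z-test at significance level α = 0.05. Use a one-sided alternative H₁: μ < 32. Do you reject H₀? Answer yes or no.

SE = σ/√n = 4/√18 = 0.9428
z = (x̄−μ₀)/SE = (33.83−32)/0.9428 = 1.9410
p-value (one-sided, H₁ less) = 0.97387
At α=0.05: p ≥ α → fail to reject H₀

reject H₀: no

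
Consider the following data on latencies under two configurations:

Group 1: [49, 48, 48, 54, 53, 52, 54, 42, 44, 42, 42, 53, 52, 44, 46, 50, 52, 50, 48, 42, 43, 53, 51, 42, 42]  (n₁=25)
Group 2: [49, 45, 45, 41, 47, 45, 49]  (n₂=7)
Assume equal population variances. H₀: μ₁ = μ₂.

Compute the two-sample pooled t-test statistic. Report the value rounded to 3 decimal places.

x̄₁=47.840, s₁=4.516, n₁=25
x̄₂=45.857, s₂=2.795, n₂=7
s_p² = [24·4.516² + 6·2.795²]/30 = 17.8739
SE = √(s_p²·(1/25+1/7)) = 1.8079
t = (47.840−45.857)/1.8079 = 1.0968
df = 30

test statistic = 1.097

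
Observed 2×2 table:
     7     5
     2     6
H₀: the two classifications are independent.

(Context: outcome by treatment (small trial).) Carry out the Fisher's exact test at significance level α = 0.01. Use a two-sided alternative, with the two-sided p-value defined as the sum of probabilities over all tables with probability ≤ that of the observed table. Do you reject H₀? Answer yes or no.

Margins: r₁=12, r₂=8, c₁=9, c₂=11, n=20
p_obs = C(12,7)·C(8,2)/C(20,9); sum pmf over tables with pmf ≤ p_obs
p-value (two-sided) = 0.19681
At α=0.01: p ≥ α → fail to reject H₀

reject H₀: no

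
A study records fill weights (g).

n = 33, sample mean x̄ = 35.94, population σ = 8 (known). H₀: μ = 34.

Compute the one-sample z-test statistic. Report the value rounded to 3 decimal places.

test statistic = 1.393

SE = σ/√n = 8/√33 = 1.3926
z = (x̄−μ₀)/SE = (35.94−34)/1.3926 = 1.3931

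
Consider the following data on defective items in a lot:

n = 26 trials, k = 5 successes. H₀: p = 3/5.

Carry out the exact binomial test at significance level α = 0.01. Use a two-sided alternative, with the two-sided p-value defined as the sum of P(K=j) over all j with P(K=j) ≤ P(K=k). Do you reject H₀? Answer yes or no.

Exact binomial: n=26, k=5, p₀=3/5=0.6000
P(X=j) = C(n,j)·p₀^j·(1−p₀)^(n−j); p = Σ P(X=j) over j with P(X=j) ≤ P(X=5)
p-value (two-sided) = 0.00003
At α=0.01: p < α → reject H₀

reject H₀: yes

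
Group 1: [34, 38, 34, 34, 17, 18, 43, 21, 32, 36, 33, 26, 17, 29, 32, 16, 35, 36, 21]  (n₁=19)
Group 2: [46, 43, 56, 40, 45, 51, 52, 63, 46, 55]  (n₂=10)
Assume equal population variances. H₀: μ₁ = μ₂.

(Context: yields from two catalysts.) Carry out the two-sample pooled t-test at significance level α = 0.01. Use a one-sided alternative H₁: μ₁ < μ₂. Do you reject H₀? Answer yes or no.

reject H₀: yes

x̄₁=29.053, s₁=8.283, n₁=19
x̄₂=49.700, s₂=6.993, n₂=10
s_p² = [18·8.283² + 9·6.993²]/27 = 62.0388
SE = √(s_p²·(1/19+1/10)) = 3.0772
t = (29.053−49.700)/3.0772 = -6.7098
df = 27
p-value (one-sided, H₁ less) = 0.00000
At α=0.01: p < α → reject H₀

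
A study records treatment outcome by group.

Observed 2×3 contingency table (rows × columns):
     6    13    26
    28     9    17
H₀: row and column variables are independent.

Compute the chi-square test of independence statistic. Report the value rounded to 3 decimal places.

test statistic = 16.162

Row totals [45, 54], col totals [34, 22, 43], n=99
χ² = (6−15.45)²/15.45 + (13−10.00)²/10.00 + (26−19.55)²/19.55 + (28−18.55)²/18.55 + (9−12.00)²/12.00 + (17−23.45)²/23.45 = 16.1617
df = 2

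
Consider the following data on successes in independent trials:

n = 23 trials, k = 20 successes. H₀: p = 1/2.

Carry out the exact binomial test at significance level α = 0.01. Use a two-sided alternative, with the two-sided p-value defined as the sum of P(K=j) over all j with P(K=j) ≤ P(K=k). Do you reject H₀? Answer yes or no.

reject H₀: yes

Exact binomial: n=23, k=20, p₀=1/2=0.5000
P(X=j) = C(n,j)·p₀^j·(1−p₀)^(n−j); p = Σ P(X=j) over j with P(X=j) ≤ P(X=20)
p-value (two-sided) = 0.00049
At α=0.01: p < α → reject H₀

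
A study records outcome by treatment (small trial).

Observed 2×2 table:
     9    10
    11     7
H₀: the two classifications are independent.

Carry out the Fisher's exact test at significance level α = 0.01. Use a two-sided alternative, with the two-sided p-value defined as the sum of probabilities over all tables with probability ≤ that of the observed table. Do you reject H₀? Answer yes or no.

reject H₀: no

Margins: r₁=19, r₂=18, c₁=20, c₂=17, n=37
p_obs = C(19,9)·C(18,11)/C(37,20); sum pmf over tables with pmf ≤ p_obs
p-value (two-sided) = 0.51481
At α=0.01: p ≥ α → fail to reject H₀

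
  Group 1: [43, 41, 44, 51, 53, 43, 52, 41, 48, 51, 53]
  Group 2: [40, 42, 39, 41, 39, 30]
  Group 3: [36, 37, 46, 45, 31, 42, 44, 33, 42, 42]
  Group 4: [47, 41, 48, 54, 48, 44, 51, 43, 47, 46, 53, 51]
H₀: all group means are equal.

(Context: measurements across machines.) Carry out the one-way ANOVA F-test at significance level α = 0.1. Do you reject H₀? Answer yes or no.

reject H₀: yes

Group means [47.27, 38.50, 39.80, 47.75], grand mean 44.154
SSB = Σnᵢ(x̄ᵢ−x̄)² = 643.545; SSW = ΣΣ(x−x̄ᵢ)² = 753.532
MSB = 643.545/3 = 214.5150; MSW = 753.532/35 = 21.5295
F = MSB/MSW = 9.9638
df = (3, 35)
p-value (upper-tail) = 0.00007
At α=0.1: p < α → reject H₀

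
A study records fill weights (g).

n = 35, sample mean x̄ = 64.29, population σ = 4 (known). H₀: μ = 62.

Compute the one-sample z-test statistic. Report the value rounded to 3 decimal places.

test statistic = 3.387

SE = σ/√n = 4/√35 = 0.6761
z = (x̄−μ₀)/SE = (64.29−62)/0.6761 = 3.3870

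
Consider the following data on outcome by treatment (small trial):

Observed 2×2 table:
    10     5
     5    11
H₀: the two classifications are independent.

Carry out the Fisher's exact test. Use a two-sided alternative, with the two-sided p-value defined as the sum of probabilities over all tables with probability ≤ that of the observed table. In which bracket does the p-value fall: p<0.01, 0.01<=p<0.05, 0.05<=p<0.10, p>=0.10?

Margins: r₁=15, r₂=16, c₁=15, c₂=16, n=31
p_obs = C(15,10)·C(16,5)/C(31,15); sum pmf over tables with pmf ≤ p_obs
p-value (two-sided) = 0.07560
→ bracket: 0.05<=p<0.10

p-value bracket: 0.05<=p<0.10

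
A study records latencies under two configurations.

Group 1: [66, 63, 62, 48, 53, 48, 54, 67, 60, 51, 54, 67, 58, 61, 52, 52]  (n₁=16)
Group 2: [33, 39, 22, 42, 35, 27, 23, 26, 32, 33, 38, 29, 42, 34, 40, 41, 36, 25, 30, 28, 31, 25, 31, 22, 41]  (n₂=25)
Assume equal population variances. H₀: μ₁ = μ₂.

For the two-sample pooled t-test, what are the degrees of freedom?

degrees of freedom = 39

df = n₁ + n₂ − 2 = 16 + 25 − 2 = 39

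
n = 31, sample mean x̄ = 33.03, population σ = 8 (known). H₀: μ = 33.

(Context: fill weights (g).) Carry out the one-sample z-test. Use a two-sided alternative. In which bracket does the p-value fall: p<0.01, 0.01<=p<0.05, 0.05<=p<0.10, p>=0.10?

SE = σ/√n = 8/√31 = 1.4368
z = (x̄−μ₀)/SE = (33.03−33)/1.4368 = 0.0209
p-value (two-sided) = 0.98334
→ bracket: p>=0.10

p-value bracket: p>=0.10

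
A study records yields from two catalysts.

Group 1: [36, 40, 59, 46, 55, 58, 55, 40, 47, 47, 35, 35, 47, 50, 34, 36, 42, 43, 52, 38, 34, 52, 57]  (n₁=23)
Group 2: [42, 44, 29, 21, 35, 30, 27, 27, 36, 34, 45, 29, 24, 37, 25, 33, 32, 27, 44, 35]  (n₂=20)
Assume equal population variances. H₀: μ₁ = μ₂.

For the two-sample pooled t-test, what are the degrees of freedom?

df = n₁ + n₂ − 2 = 23 + 20 − 2 = 41

degrees of freedom = 41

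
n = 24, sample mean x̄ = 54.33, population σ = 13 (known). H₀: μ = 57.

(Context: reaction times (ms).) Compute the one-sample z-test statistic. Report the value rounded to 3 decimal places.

SE = σ/√n = 13/√24 = 2.6536
z = (x̄−μ₀)/SE = (54.33−57)/2.6536 = -1.0062

test statistic = -1.006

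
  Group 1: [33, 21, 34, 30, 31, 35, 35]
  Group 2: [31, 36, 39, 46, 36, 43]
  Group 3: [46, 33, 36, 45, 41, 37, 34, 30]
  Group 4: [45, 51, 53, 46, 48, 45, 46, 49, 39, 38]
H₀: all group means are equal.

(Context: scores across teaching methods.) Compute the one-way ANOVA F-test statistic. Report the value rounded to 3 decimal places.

Group means [31.29, 38.50, 37.75, 46.00], grand mean 39.097
SSB = Σnᵢ(x̄ᵢ−x̄)² = 920.281; SSW = ΣΣ(x−x̄ᵢ)² = 724.429
MSB = 920.281/3 = 306.7604; MSW = 724.429/27 = 26.8307
F = MSB/MSW = 11.4332
df = (3, 27)

test statistic = 11.433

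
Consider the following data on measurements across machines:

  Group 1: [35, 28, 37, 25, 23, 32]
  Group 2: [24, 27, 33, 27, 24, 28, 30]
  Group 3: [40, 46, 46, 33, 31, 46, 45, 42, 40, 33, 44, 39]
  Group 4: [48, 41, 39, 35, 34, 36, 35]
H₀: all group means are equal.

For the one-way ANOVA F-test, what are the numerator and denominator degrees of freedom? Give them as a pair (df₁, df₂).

degrees of freedom = [3, 28]

k = 4 groups, N = 32 total
df = (k−1, N−k) = (4−1, 32−4) = (3, 28)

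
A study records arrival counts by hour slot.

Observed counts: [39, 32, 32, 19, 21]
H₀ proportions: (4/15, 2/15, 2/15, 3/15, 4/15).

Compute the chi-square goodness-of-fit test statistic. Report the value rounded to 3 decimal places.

test statistic = 28.486

n = 143; E_i = n·p_i = [38.13, 19.07, 19.07, 28.60, 38.13]
χ² = (39−38.13)²/38.13 + (32−19.07)²/19.07 + (32−19.07)²/19.07 + (19−28.60)²/28.60 + (21−38.13)²/38.13 = 28.4860
df = 4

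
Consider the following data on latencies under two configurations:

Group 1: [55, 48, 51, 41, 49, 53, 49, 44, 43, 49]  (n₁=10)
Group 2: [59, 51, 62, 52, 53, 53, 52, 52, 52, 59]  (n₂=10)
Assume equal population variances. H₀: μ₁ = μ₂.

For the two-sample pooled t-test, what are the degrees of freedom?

df = n₁ + n₂ − 2 = 10 + 10 − 2 = 18

degrees of freedom = 18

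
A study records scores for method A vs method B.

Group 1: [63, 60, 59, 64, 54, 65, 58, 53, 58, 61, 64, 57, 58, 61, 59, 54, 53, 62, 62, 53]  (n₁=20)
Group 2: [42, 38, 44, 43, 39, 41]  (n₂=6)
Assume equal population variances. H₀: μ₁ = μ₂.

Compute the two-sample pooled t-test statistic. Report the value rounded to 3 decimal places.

test statistic = 10.423

x̄₁=58.900, s₁=3.932, n₁=20
x̄₂=41.167, s₂=2.317, n₂=6
s_p² = [19·3.932² + 5·2.317²]/24 = 13.3597
SE = √(s_p²·(1/20+1/6)) = 1.7014
t = (58.900−41.167)/1.7014 = 10.4231
df = 24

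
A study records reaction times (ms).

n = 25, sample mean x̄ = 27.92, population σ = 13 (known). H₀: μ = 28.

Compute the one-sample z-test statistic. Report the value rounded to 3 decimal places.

test statistic = -0.031

SE = σ/√n = 13/√25 = 2.6000
z = (x̄−μ₀)/SE = (27.92−28)/2.6000 = -0.0308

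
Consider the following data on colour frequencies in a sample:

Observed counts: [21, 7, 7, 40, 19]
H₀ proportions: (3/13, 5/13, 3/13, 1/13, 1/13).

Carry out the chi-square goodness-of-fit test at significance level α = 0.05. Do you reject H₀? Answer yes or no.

n = 94; E_i = n·p_i = [21.69, 36.15, 21.69, 7.23, 7.23]
χ² = (21−21.69)²/21.69 + (7−36.15)²/36.15 + (7−21.69)²/21.69 + (40−7.23)²/7.23 + (19−7.23)²/7.23 = 201.1461
df = 4
p-value (upper-tail) = 0.00000
At α=0.05: p < α → reject H₀

reject H₀: yes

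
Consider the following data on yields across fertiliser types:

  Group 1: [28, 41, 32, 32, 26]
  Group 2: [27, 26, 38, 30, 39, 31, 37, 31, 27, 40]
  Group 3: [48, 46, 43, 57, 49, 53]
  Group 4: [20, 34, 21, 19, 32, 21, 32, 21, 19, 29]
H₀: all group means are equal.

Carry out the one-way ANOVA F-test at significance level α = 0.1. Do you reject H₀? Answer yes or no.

reject H₀: yes

Group means [31.80, 32.60, 49.33, 24.80], grand mean 33.194
SSB = Σnᵢ(x̄ᵢ−x̄)² = 2280.705; SSW = ΣΣ(x−x̄ᵢ)² = 860.133
MSB = 2280.705/3 = 760.2351; MSW = 860.133/27 = 31.8568
F = MSB/MSW = 23.8641
df = (3, 27)
p-value (upper-tail) = 0.00000
At α=0.1: p < α → reject H₀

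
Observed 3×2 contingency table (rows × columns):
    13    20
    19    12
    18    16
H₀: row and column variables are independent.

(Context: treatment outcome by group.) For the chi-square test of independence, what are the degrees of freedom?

df = (r−1)(c−1) = (3−1)·(2−1) = 2

degrees of freedom = 2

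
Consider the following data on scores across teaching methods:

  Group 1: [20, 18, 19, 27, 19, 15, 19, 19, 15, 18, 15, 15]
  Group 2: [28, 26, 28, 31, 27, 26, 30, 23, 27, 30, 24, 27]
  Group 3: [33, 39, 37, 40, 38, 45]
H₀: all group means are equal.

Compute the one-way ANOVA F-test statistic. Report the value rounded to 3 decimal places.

test statistic = 87.091

Group means [18.25, 27.25, 38.67], grand mean 25.933
SSB = Σnᵢ(x̄ᵢ−x̄)² = 1702.033; SSW = ΣΣ(x−x̄ᵢ)² = 263.833
MSB = 1702.033/2 = 851.0167; MSW = 263.833/27 = 9.7716
F = MSB/MSW = 87.0908
df = (2, 27)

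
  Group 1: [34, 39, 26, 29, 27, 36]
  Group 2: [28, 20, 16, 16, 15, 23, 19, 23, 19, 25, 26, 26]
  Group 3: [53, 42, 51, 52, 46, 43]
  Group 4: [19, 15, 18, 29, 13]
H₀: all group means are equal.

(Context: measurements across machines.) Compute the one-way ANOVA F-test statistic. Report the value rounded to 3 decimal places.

Group means [31.83, 21.33, 47.83, 18.80], grand mean 28.552
SSB = Σnᵢ(x̄ᵢ−x̄)² = 3396.039; SSW = ΣΣ(x−x̄ᵢ)² = 623.133
MSB = 3396.039/3 = 1132.0130; MSW = 623.133/25 = 24.9253
F = MSB/MSW = 45.4162
df = (3, 25)

test statistic = 45.416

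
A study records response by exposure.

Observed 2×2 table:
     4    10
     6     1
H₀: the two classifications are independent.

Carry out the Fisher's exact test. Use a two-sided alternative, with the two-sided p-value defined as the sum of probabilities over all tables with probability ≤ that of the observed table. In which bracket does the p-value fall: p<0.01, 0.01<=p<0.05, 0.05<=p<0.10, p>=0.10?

p-value bracket: 0.01<=p<0.05

Margins: r₁=14, r₂=7, c₁=10, c₂=11, n=21
p_obs = C(14,4)·C(7,6)/C(21,10); sum pmf over tables with pmf ≤ p_obs
p-value (two-sided) = 0.02374
→ bracket: 0.01<=p<0.05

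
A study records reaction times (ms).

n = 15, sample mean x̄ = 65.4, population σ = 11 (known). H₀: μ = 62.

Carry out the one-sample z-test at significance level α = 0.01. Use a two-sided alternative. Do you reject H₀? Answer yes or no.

reject H₀: no

SE = σ/√n = 11/√15 = 2.8402
z = (x̄−μ₀)/SE = (65.4−62)/2.8402 = 1.1971
p-value (two-sided) = 0.23127
At α=0.01: p ≥ α → fail to reject H₀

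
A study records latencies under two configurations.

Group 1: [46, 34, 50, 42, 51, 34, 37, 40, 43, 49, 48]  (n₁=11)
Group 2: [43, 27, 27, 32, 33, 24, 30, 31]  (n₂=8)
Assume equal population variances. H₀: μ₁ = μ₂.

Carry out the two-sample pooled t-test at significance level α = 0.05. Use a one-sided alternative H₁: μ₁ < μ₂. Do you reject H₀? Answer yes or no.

x̄₁=43.091, s₁=6.252, n₁=11
x̄₂=30.875, s₂=5.743, n₂=8
s_p² = [10·6.252² + 7·5.743²]/17 = 36.5755
SE = √(s_p²·(1/11+1/8)) = 2.8102
t = (43.091−30.875)/2.8102 = 4.3471
df = 17
p-value (one-sided, H₁ less) = 0.99978
At α=0.05: p ≥ α → fail to reject H₀

reject H₀: no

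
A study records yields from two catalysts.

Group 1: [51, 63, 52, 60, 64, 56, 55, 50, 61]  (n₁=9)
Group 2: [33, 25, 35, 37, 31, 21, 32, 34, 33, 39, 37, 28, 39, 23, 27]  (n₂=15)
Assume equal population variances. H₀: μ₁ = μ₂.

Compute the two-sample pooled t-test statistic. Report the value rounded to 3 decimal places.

x̄₁=56.889, s₁=5.302, n₁=9
x̄₂=31.600, s₂=5.692, n₂=15
s_p² = [8·5.302² + 14·5.692²]/22 = 30.8404
SE = √(s_p²·(1/9+1/15)) = 2.3415
t = (56.889−31.600)/2.3415 = 10.8002
df = 22

test statistic = 10.800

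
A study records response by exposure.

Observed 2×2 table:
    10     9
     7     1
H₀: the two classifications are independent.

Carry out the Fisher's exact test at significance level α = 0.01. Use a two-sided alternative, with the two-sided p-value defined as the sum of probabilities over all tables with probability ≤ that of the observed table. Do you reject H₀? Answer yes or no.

Margins: r₁=19, r₂=8, c₁=17, c₂=10, n=27
p_obs = C(19,10)·C(8,7)/C(27,17); sum pmf over tables with pmf ≤ p_obs
p-value (two-sided) = 0.18954
At α=0.01: p ≥ α → fail to reject H₀

reject H₀: no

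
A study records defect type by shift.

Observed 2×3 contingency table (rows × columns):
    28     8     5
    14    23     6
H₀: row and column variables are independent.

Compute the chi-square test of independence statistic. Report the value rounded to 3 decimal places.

Row totals [41, 43], col totals [42, 31, 11], n=84
χ² = (28−20.50)²/20.50 + (8−15.13)²/15.13 + (5−5.37)²/5.37 + (14−21.50)²/21.50 + (23−15.87)²/15.87 + (6−5.63)²/5.63 = 11.9748
df = 2

test statistic = 11.975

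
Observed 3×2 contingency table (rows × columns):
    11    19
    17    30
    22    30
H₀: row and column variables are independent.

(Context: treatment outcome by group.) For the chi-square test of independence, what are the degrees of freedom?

degrees of freedom = 2

df = (r−1)(c−1) = (3−1)·(2−1) = 2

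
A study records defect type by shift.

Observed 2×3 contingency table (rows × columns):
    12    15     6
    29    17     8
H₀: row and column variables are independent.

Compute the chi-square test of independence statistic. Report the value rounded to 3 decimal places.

Row totals [33, 54], col totals [41, 32, 14], n=87
χ² = (12−15.55)²/15.55 + (15−12.14)²/12.14 + (6−5.31)²/5.31 + (29−25.45)²/25.45 + (17−19.86)²/19.86 + (8−8.69)²/8.69 = 2.5384
df = 2

test statistic = 2.538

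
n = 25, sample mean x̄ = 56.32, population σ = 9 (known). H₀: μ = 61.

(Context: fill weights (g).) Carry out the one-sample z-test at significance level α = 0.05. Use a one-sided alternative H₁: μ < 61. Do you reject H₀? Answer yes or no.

SE = σ/√n = 9/√25 = 1.8000
z = (x̄−μ₀)/SE = (56.32−61)/1.8000 = -2.6000
p-value (one-sided, H₁ less) = 0.00466
At α=0.05: p < α → reject H₀

reject H₀: yes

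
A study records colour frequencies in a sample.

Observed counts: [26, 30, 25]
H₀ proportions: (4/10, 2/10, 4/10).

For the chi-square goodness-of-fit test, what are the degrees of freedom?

degrees of freedom = 2

df = k − 1 = 3 − 1 = 2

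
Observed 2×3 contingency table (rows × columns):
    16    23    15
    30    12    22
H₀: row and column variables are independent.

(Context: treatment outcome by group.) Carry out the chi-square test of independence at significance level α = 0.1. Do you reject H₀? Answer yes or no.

Row totals [54, 64], col totals [46, 35, 37], n=118
χ² = (16−21.05)²/21.05 + (23−16.02)²/16.02 + (15−16.93)²/16.93 + (30−24.95)²/24.95 + (12−18.98)²/18.98 + (22−20.07)²/20.07 = 8.2542
df = 2
p-value (upper-tail) = 0.01613
At α=0.1: p < α → reject H₀

reject H₀: yes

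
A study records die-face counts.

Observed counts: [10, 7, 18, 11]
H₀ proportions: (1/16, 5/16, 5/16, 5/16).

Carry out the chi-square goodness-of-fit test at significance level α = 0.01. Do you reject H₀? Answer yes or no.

n = 46; E_i = n·p_i = [2.88, 14.38, 14.38, 14.38]
χ² = (10−2.88)²/2.88 + (7−14.38)²/14.38 + (18−14.38)²/14.38 + (11−14.38)²/14.38 = 23.1478
df = 3
p-value (upper-tail) = 0.00004
At α=0.01: p < α → reject H₀

reject H₀: yes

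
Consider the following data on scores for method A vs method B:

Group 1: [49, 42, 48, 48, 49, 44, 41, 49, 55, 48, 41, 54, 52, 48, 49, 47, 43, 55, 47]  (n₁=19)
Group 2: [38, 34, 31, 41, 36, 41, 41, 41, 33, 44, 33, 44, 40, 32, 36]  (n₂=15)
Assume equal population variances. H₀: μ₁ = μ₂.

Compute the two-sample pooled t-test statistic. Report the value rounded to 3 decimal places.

test statistic = 6.804

x̄₁=47.842, s₁=4.285, n₁=19
x̄₂=37.667, s₂=4.386, n₂=15
s_p² = [18·4.285² + 14·4.386²]/32 = 18.7456
SE = √(s_p²·(1/19+1/15)) = 1.4954
t = (47.842−37.667)/1.4954 = 6.8043
df = 32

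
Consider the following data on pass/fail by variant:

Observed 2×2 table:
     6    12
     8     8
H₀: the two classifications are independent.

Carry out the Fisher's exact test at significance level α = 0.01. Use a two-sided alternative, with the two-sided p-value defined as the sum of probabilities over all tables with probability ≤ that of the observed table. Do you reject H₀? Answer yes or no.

Margins: r₁=18, r₂=16, c₁=14, c₂=20, n=34
p_obs = C(18,6)·C(16,8)/C(34,14); sum pmf over tables with pmf ≤ p_obs
p-value (two-sided) = 0.48671
At α=0.01: p ≥ α → fail to reject H₀

reject H₀: no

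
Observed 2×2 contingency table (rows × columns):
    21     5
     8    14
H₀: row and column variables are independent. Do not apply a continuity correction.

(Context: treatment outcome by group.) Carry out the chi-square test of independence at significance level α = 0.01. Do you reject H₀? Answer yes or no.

Row totals [26, 22], col totals [29, 19], n=48
χ² = (21−15.71)²/15.71 + (5−10.29)²/10.29 + (8−13.29)²/13.29 + (14−8.71)²/8.71 = 9.8256
df = 1
p-value (upper-tail) = 0.00172
At α=0.01: p < α → reject H₀

reject H₀: yes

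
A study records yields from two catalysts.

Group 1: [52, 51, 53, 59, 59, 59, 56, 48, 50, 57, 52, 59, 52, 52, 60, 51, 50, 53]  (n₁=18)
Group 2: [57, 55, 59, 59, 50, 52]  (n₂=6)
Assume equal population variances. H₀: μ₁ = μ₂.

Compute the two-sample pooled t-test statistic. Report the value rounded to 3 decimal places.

test statistic = -0.708

x̄₁=54.056, s₁=3.857, n₁=18
x̄₂=55.333, s₂=3.724, n₂=6
s_p² = [17·3.857² + 5·3.724²]/22 = 14.6490
SE = √(s_p²·(1/18+1/6)) = 1.8043
t = (54.056−55.333)/1.8043 = -0.7082
df = 22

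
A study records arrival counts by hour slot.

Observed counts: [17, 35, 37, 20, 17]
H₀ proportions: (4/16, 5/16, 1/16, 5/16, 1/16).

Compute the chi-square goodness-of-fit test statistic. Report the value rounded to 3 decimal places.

test statistic = 134.984

n = 126; E_i = n·p_i = [31.50, 39.38, 7.88, 39.38, 7.88]
χ² = (17−31.50)²/31.50 + (35−39.38)²/39.38 + (37−7.88)²/7.88 + (20−39.38)²/39.38 + (17−7.88)²/7.88 = 134.9841
df = 4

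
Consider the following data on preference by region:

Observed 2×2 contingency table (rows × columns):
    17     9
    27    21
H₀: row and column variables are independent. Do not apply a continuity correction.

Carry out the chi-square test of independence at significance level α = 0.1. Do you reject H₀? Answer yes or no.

Row totals [26, 48], col totals [44, 30], n=74
χ² = (17−15.46)²/15.46 + (9−10.54)²/10.54 + (27−28.54)²/28.54 + (21−19.46)²/19.46 = 0.5838
df = 1
p-value (upper-tail) = 0.44483
At α=0.1: p ≥ α → fail to reject H₀

reject H₀: no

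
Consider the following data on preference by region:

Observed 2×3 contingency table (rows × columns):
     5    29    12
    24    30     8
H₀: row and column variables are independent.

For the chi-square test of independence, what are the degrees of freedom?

df = (r−1)(c−1) = (2−1)·(3−1) = 2

degrees of freedom = 2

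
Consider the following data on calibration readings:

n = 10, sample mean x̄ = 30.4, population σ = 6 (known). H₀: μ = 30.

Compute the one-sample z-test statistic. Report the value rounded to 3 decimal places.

SE = σ/√n = 6/√10 = 1.8974
z = (x̄−μ₀)/SE = (30.4−30)/1.8974 = 0.2108

test statistic = 0.211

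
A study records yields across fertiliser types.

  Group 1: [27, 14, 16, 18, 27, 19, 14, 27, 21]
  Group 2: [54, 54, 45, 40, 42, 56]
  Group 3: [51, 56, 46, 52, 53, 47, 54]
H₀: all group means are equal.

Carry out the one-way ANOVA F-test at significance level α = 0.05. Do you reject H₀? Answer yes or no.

Group means [20.33, 48.50, 51.29], grand mean 37.864
SSB = Σnᵢ(x̄ᵢ−x̄)² = 4705.662; SSW = ΣΣ(x−x̄ᵢ)² = 562.929
MSB = 4705.662/2 = 2352.8312; MSW = 562.929/19 = 29.6278
F = MSB/MSW = 79.4129
df = (2, 19)
p-value (upper-tail) = 0.00000
At α=0.05: p < α → reject H₀

reject H₀: yes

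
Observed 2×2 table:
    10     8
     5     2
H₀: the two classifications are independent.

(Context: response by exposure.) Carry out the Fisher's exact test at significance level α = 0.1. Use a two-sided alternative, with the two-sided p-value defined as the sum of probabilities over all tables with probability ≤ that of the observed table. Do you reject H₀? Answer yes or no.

Margins: r₁=18, r₂=7, c₁=15, c₂=10, n=25
p_obs = C(18,10)·C(7,5)/C(25,15); sum pmf over tables with pmf ≤ p_obs
p-value (two-sided) = 0.65925
At α=0.1: p ≥ α → fail to reject H₀

reject H₀: no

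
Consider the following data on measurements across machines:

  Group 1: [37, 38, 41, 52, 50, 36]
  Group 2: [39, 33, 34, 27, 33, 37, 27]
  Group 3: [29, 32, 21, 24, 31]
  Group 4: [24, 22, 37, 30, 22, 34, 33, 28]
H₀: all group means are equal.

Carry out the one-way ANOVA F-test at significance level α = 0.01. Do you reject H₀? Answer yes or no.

reject H₀: yes

Group means [42.33, 32.86, 27.40, 28.75], grand mean 32.731
SSB = Σnᵢ(x̄ᵢ−x̄)² = 822.225; SSW = ΣΣ(x−x̄ᵢ)² = 684.890
MSB = 822.225/3 = 274.0750; MSW = 684.890/22 = 31.1314
F = MSB/MSW = 8.8038
df = (3, 22)
p-value (upper-tail) = 0.00050
At α=0.01: p < α → reject H₀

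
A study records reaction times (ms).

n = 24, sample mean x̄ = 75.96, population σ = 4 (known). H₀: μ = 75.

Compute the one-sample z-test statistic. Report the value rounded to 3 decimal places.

test statistic = 1.176

SE = σ/√n = 4/√24 = 0.8165
z = (x̄−μ₀)/SE = (75.96−75)/0.8165 = 1.1758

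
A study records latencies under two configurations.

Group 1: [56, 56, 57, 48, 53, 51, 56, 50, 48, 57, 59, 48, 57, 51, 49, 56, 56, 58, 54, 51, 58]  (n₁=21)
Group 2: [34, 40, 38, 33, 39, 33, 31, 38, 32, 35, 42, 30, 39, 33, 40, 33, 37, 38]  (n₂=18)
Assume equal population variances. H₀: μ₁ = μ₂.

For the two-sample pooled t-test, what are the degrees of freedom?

degrees of freedom = 37

df = n₁ + n₂ − 2 = 21 + 18 − 2 = 37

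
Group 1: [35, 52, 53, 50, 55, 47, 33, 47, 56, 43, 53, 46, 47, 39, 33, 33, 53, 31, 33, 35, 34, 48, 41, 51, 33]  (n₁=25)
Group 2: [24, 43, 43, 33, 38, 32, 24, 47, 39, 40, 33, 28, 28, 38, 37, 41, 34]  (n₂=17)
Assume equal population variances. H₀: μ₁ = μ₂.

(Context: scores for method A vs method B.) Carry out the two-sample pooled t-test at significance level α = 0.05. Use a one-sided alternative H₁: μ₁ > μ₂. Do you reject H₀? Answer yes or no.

reject H₀: yes

x̄₁=43.240, s₁=8.565, n₁=25
x̄₂=35.412, s₂=6.737, n₂=17
s_p² = [24·8.565² + 16·6.737²]/40 = 62.1669
SE = √(s_p²·(1/25+1/17)) = 2.4786
t = (43.240−35.412)/2.4786 = 3.1583
df = 40
p-value (one-sided, H₁ greater) = 0.00151
At α=0.05: p < α → reject H₀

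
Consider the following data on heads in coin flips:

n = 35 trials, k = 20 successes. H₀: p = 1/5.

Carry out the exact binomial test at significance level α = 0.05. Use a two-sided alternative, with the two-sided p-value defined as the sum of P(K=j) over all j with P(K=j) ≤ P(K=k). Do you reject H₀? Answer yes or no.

Exact binomial: n=35, k=20, p₀=1/5=0.2000
P(X=j) = C(n,j)·p₀^j·(1−p₀)^(n−j); p = Σ P(X=j) over j with P(X=j) ≤ P(X=20)
p-value (two-sided) = 0.00000
At α=0.05: p < α → reject H₀

reject H₀: yes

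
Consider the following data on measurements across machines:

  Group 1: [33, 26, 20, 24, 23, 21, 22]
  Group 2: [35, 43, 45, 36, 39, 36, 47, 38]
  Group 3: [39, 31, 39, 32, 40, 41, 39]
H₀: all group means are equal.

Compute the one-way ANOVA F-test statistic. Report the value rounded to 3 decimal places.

test statistic = 27.444

Group means [24.14, 39.88, 37.29], grand mean 34.045
SSB = Σnᵢ(x̄ᵢ−x̄)² = 1031.794; SSW = ΣΣ(x−x̄ᵢ)² = 357.161
MSB = 1031.794/2 = 515.8969; MSW = 357.161/19 = 18.7979
F = MSB/MSW = 27.4443
df = (2, 19)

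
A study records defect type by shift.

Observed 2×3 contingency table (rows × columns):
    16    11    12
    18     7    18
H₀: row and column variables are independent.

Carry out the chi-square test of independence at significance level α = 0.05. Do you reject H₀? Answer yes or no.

reject H₀: no

Row totals [39, 43], col totals [34, 18, 30], n=82
χ² = (16−16.17)²/16.17 + (11−8.56)²/8.56 + (12−14.27)²/14.27 + (18−17.83)²/17.83 + (7−9.44)²/9.44 + (18−15.73)²/15.73 = 2.0162
df = 2
p-value (upper-tail) = 0.36491
At α=0.05: p ≥ α → fail to reject H₀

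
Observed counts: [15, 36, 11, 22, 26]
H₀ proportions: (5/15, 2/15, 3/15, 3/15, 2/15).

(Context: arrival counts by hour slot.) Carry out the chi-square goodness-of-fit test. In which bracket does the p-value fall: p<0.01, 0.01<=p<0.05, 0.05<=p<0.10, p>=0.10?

p-value bracket: p<0.01

n = 110; E_i = n·p_i = [36.67, 14.67, 22.00, 22.00, 14.67]
χ² = (15−36.67)²/36.67 + (36−14.67)²/14.67 + (11−22.00)²/22.00 + (22−22.00)²/22.00 + (26−14.67)²/14.67 = 58.0909
df = 4
p-value (upper-tail) = 0.00000
→ bracket: p<0.01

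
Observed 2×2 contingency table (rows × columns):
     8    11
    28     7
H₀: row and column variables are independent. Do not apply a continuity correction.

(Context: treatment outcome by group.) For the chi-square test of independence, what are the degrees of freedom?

degrees of freedom = 1

df = (r−1)(c−1) = (2−1)·(2−1) = 1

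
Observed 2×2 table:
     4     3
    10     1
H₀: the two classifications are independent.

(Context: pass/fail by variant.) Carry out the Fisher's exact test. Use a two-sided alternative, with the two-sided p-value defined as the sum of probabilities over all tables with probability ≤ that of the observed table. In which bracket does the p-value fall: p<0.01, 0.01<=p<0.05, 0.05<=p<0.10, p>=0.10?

p-value bracket: p>=0.10

Margins: r₁=7, r₂=11, c₁=14, c₂=4, n=18
p_obs = C(7,4)·C(11,10)/C(18,14); sum pmf over tables with pmf ≤ p_obs
p-value (two-sided) = 0.24510
→ bracket: p>=0.10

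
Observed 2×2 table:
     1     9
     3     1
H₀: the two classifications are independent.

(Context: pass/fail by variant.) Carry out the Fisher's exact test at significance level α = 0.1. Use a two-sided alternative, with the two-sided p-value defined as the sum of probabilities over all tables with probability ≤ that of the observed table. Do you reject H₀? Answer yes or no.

Margins: r₁=10, r₂=4, c₁=4, c₂=10, n=14
p_obs = C(10,1)·C(4,3)/C(14,4); sum pmf over tables with pmf ≤ p_obs
p-value (two-sided) = 0.04096
At α=0.1: p < α → reject H₀

reject H₀: yes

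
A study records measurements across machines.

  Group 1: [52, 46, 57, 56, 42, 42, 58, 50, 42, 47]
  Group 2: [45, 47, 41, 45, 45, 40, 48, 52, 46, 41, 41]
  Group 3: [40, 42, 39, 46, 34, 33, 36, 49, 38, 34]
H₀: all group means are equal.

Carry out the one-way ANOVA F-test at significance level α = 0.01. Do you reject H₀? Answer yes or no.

reject H₀: yes

Group means [49.20, 44.64, 39.10], grand mean 44.323
SSB = Σnᵢ(x̄ᵢ−x̄)² = 511.729; SSW = ΣΣ(x−x̄ᵢ)² = 753.045
MSB = 511.729/2 = 255.8644; MSW = 753.045/28 = 26.8945
F = MSB/MSW = 9.5136
df = (2, 28)
p-value (upper-tail) = 0.00070
At α=0.01: p < α → reject H₀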